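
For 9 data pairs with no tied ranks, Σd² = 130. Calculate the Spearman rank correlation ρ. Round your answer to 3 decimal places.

-0.083

ρ = 1 − 6Σd² / [n(n²−1)] = 1 − 6×130 / (9×80)
  = 1 − 780/720 = 1 − 1.0833 ≈ -0.083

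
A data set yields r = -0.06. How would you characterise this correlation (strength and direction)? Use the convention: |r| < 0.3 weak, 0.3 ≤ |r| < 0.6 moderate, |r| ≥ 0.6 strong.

r = -0.06 < 0 so the relationship is negative.
|r| = 0.06, which falls in the weak range.

weak negative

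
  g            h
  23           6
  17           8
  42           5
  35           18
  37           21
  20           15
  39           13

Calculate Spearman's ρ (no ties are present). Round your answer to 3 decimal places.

Rank g: 3, 1, 7, 4, 5, 2, 6
Rank h: 2, 3, 1, 6, 7, 5, 4
d = rank(g) − rank(h): 1, -2, 6, -2, -2, -3, 2; Σd² = 62
ρ = 1 − 6Σd² / [n(n²−1)] = 1 − 6×62 / (7×48) = 1 − 372/336 ≈ -0.107

-0.107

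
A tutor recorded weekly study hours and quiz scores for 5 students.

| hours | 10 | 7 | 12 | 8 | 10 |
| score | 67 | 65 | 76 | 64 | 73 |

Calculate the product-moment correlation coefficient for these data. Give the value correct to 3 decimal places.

n = 5, Σx = 47, Σy = 345, Σx² = 457, Σy² = 23915, Σxy = 3279
nΣxy − ΣxΣy = 16395 − 16215 = 180
nΣx² − (Σx)² = 2285 − 2209 = 76; nΣy² − (Σy)² = 119575 − 119025 = 550
r = 180 / √(76 × 550) = 180 / 204.4505 ≈ 0.880

0.880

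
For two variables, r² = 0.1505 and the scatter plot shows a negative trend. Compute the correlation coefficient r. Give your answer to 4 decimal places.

-0.3879

|r| = √0.1505 = 0.3879
The association is negative, so r = −0.3879.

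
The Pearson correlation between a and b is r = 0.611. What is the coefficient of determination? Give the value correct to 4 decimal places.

r² = (0.611)² = 0.3733

0.3733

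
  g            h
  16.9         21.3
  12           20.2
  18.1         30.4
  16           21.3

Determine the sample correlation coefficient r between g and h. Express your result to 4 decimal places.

n = 4, Σg = 63, Σh = 93.2, Σg² = 1013.22, Σh² = 2239.58, Σgh = 1493.41
nΣgh − ΣgΣh = 5973.64 − 5871.6 = 102.04
nΣg² − (Σg)² = 4052.88 − 3969 = 83.88; nΣh² − (Σh)² = 8958.32 − 8686.24 = 272.08
r = 102.04 / √(83.88 × 272.08) = 102.04 / 151.0698 ≈ 0.6754

0.6754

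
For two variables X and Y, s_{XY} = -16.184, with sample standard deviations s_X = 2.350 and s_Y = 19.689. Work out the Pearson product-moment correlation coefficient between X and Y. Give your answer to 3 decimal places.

-0.350

r = Cov(X,Y) / (s_X · s_Y) = -16.184 / (2.350 × 19.689)
  = -16.184 / 46.2692 ≈ -0.350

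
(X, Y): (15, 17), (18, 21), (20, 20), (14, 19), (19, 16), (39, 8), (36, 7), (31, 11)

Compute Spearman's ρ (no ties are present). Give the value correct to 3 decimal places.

Rank X: 2, 3, 5, 1, 4, 8, 7, 6
Rank Y: 5, 8, 7, 6, 4, 2, 1, 3
d = rank(X) − rank(Y): -3, -5, -2, -5, 0, 6, 6, 3; Σd² = 144
ρ = 1 − 6Σd² / [n(n²−1)] = 1 − 6×144 / (8×63) = 1 − 864/504 ≈ -0.714

-0.714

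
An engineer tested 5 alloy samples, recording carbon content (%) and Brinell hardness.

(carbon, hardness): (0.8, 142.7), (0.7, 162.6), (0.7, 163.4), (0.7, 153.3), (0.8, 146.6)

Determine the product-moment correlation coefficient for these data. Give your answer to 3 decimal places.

n = 5, Σx = 3.7, Σy = 768.6, Σx² = 2.75, Σy² = 118494.06, Σxy = 566.95
nΣxy − ΣxΣy = 2834.75 − 2843.82 = -9.07
nΣx² − (Σx)² = 13.75 − 13.69 = 0.06; nΣy² − (Σy)² = 592470.3 − 590745.96 = 1724.34
r = -9.07 / √(0.06 × 1724.34) = -9.07 / 10.1715 ≈ -0.892

-0.892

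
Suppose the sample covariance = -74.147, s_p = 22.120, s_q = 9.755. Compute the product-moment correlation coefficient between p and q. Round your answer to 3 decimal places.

-0.344

r = Cov(p,q) / (s_p · s_q) = -74.147 / (22.120 × 9.755)
  = -74.147 / 215.7806 ≈ -0.344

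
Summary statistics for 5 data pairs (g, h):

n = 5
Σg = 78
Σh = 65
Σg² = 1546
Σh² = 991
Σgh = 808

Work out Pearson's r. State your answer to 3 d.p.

r = (nΣgh − ΣgΣh) / √[(nΣg² − (Σg)²)(nΣh² − (Σh)²)]
Numerator: 5×808 − 78×65 = -1030
Denominator: √[(7730 − 6084)(4955 − 4225)] = √[1646 × 730] = 1096.1660
r = -1030 / 1096.1660 ≈ -0.940

-0.940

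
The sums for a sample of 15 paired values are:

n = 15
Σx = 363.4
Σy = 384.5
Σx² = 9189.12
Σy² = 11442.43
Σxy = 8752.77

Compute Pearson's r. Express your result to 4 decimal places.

-0.7195

r = (nΣxy − ΣxΣy) / √[(nΣx² − (Σx)²)(nΣy² − (Σy)²)]
Numerator: 15×8752.77 − 363.4×384.5 = -8435.75
Denominator: √[(137836.8 − 132059.56)(171636.45 − 147840.25)] = √[5777.24 × 23796.2] = 11725.0313
r = -8435.75 / 11725.0313 ≈ -0.7195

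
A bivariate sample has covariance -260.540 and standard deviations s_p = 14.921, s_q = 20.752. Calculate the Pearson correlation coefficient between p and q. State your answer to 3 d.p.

r = Cov(p,q) / (s_p · s_q) = -260.540 / (14.921 × 20.752)
  = -260.540 / 309.6406 ≈ -0.841

-0.841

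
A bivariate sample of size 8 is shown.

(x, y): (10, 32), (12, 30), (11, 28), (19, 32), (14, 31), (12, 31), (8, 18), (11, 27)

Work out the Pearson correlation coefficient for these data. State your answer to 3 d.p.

n = 8, Σx = 97, Σy = 229, Σx² = 1251, Σy² = 6707, Σxy = 2843
nΣxy − ΣxΣy = 22744 − 22213 = 531
nΣx² − (Σx)² = 10008 − 9409 = 599; nΣy² − (Σy)² = 53656 − 52441 = 1215
r = 531 / √(599 × 1215) = 531 / 853.1032 ≈ 0.622

0.622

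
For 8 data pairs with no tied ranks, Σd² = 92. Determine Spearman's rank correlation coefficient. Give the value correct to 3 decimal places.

-0.095

ρ = 1 − 6Σd² / [n(n²−1)] = 1 − 6×92 / (8×63)
  = 1 − 552/504 = 1 − 1.0952 ≈ -0.095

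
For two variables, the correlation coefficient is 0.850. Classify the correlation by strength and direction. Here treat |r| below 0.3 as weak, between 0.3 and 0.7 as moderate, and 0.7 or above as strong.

strong positive

r = 0.850 > 0 so the relationship is positive.
|r| = 0.850, which falls in the strong range.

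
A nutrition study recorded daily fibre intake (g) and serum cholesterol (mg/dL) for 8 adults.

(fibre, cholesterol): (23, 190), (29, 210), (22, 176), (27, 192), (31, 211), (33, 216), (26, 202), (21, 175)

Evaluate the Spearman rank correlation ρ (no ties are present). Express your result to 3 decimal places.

Rank fibre: 3, 6, 2, 5, 7, 8, 4, 1
Rank cholesterol: 3, 6, 2, 4, 7, 8, 5, 1
d = rank(fibre) − rank(cholesterol): 0, 0, 0, 1, 0, 0, -1, 0; Σd² = 2
ρ = 1 − 6Σd² / [n(n²−1)] = 1 − 6×2 / (8×63) = 1 − 12/504 ≈ 0.976

0.976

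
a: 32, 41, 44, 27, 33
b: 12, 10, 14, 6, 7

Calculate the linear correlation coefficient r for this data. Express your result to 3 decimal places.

0.735

n = 5, Σa = 177, Σb = 49, Σa² = 6459, Σb² = 525, Σab = 1803
nΣab − ΣaΣb = 9015 − 8673 = 342
nΣa² − (Σa)² = 32295 − 31329 = 966; nΣb² − (Σb)² = 2625 − 2401 = 224
r = 342 / √(966 × 224) = 342 / 465.1709 ≈ 0.735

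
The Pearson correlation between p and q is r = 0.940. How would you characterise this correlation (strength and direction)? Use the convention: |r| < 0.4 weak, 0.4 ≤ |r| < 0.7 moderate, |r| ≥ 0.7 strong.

r = 0.940 > 0 so the relationship is positive.
|r| = 0.940, which falls in the strong range.

strong positive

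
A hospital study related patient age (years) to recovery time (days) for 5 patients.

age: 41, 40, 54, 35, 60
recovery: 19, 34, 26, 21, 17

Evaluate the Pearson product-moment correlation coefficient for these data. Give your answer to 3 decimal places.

-0.294

n = 5, Σx = 230, Σy = 117, Σx² = 11022, Σy² = 2923, Σxy = 5298
nΣxy − ΣxΣy = 26490 − 26910 = -420
nΣx² − (Σx)² = 55110 − 52900 = 2210; nΣy² − (Σy)² = 14615 − 13689 = 926
r = -420 / √(2210 × 926) = -420 / 1430.5454 ≈ -0.294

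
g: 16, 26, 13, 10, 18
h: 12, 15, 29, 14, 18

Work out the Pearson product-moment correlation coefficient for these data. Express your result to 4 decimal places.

n = 5, Σg = 83, Σh = 88, Σg² = 1525, Σh² = 1730, Σgh = 1423
nΣgh − ΣgΣh = 7115 − 7304 = -189
nΣg² − (Σg)² = 7625 − 6889 = 736; nΣh² − (Σh)² = 8650 − 7744 = 906
r = -189 / √(736 × 906) = -189 / 816.5880 ≈ -0.2315

-0.2315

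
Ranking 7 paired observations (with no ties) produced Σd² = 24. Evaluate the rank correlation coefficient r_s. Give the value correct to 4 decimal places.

ρ = 1 − 6Σd² / [n(n²−1)] = 1 − 6×24 / (7×48)
  = 1 − 144/336 = 1 − 0.42857 ≈ 0.5714

0.5714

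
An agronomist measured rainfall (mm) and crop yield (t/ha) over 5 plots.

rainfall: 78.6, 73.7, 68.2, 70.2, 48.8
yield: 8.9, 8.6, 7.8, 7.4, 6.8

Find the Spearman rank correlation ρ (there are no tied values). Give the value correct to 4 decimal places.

0.9000

Rank rainfall: 5, 4, 2, 3, 1
Rank yield: 5, 4, 3, 2, 1
d = rank(rainfall) − rank(yield): 0, 0, -1, 1, 0; Σd² = 2
ρ = 1 − 6Σd² / [n(n²−1)] = 1 − 6×2 / (5×24) = 1 − 12/120 ≈ 0.9000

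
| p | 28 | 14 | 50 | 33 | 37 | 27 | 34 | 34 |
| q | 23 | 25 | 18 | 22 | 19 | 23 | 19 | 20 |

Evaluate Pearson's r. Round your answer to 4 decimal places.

n = 8, Σp = 257, Σq = 169, Σp² = 8979, Σq² = 3613, Σpq = 5270
nΣpq − ΣpΣq = 42160 − 43433 = -1273
nΣp² − (Σp)² = 71832 − 66049 = 5783; nΣq² − (Σq)² = 28904 − 28561 = 343
r = -1273 / √(5783 × 343) = -1273 / 1408.3923 ≈ -0.9039

-0.9039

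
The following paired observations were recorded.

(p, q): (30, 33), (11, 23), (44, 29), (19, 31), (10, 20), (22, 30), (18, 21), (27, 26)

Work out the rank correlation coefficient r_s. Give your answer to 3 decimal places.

0.690

Rank p: 7, 2, 8, 4, 1, 5, 3, 6
Rank q: 8, 3, 5, 7, 1, 6, 2, 4
d = rank(p) − rank(q): -1, -1, 3, -3, 0, -1, 1, 2; Σd² = 26
ρ = 1 − 6Σd² / [n(n²−1)] = 1 − 6×26 / (8×63) = 1 − 156/504 ≈ 0.690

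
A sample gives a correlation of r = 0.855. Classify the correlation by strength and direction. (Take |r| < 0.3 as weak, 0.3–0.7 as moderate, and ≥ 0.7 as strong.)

strong positive

r = 0.855 > 0 so the relationship is positive.
|r| = 0.855, which falls in the strong range.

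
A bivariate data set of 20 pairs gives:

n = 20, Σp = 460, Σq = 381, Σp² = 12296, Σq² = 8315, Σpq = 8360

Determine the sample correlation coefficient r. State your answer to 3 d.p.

r = (nΣpq − ΣpΣq) / √[(nΣp² − (Σp)²)(nΣq² − (Σq)²)]
Numerator: 20×8360 − 460×381 = -8060
Denominator: √[(245920 − 211600)(166300 − 145161)] = √[34320 × 21139] = 26934.9305
r = -8060 / 26934.9305 ≈ -0.299

-0.299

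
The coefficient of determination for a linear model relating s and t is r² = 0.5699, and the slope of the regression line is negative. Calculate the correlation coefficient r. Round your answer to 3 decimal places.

-0.755

|r| = √0.5699 = 0.755
The association is negative, so r = −0.755.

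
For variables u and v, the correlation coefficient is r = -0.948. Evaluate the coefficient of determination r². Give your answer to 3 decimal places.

0.899

r² = (-0.948)² = 0.899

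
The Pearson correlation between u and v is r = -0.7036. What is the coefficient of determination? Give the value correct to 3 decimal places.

r² = (-0.7036)² = 0.495

0.495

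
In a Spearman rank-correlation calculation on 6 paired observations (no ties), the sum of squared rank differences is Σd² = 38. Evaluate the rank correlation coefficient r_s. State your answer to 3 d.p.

ρ = 1 − 6Σd² / [n(n²−1)] = 1 − 6×38 / (6×35)
  = 1 − 228/210 = 1 − 1.0857 ≈ -0.086

-0.086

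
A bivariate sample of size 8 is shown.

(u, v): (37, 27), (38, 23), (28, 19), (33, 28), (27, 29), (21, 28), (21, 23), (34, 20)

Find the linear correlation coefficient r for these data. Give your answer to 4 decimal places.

n = 8, Σu = 239, Σv = 197, Σu² = 7453, Σv² = 4957, Σuv = 5863
nΣuv − ΣuΣv = 46904 − 47083 = -179
nΣu² − (Σu)² = 59624 − 57121 = 2503; nΣv² − (Σv)² = 39656 − 38809 = 847
r = -179 / √(2503 × 847) = -179 / 1456.0361 ≈ -0.1229

-0.1229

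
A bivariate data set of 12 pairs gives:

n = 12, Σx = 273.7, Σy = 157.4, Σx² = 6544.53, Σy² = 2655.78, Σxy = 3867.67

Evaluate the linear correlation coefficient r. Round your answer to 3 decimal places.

r = (nΣxy − ΣxΣy) / √[(nΣx² − (Σx)²)(nΣy² − (Σy)²)]
Numerator: 12×3867.67 − 273.7×157.4 = 3331.66
Denominator: √[(78534.36 − 74911.69)(31869.36 − 24774.76)] = √[3622.67 × 7094.6] = 5069.6543
r = 3331.66 / 5069.6543 ≈ 0.657

0.657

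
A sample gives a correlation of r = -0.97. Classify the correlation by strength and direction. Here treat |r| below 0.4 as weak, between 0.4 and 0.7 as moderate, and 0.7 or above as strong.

r = -0.97 < 0 so the relationship is negative.
|r| = 0.97, which falls in the strong range.

strong negative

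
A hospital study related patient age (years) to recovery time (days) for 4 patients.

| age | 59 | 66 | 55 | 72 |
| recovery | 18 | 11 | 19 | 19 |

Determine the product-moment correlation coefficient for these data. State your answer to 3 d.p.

-0.229

n = 4, Σx = 252, Σy = 67, Σx² = 16046, Σy² = 1167, Σxy = 4201
nΣxy − ΣxΣy = 16804 − 16884 = -80
nΣx² − (Σx)² = 64184 − 63504 = 680; nΣy² − (Σy)² = 4668 − 4489 = 179
r = -80 / √(680 × 179) = -80 / 348.8839 ≈ -0.229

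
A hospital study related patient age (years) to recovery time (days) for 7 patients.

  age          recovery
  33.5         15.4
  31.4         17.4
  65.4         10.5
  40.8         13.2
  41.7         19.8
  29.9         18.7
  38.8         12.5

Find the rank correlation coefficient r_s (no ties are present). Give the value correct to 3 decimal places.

Rank age: 3, 2, 7, 5, 6, 1, 4
Rank recovery: 4, 5, 1, 3, 7, 6, 2
d = rank(age) − rank(recovery): -1, -3, 6, 2, -1, -5, 2; Σd² = 80
ρ = 1 − 6Σd² / [n(n²−1)] = 1 − 6×80 / (7×48) = 1 − 480/336 ≈ -0.429

-0.429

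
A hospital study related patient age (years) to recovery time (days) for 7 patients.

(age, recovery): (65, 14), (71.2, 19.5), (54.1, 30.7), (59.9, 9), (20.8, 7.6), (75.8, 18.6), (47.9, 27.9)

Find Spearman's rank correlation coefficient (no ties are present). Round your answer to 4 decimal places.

0.1071

Rank age: 5, 6, 3, 4, 1, 7, 2
Rank recovery: 3, 5, 7, 2, 1, 4, 6
d = rank(age) − rank(recovery): 2, 1, -4, 2, 0, 3, -4; Σd² = 50
ρ = 1 − 6Σd² / [n(n²−1)] = 1 − 6×50 / (7×48) = 1 − 300/336 ≈ 0.1071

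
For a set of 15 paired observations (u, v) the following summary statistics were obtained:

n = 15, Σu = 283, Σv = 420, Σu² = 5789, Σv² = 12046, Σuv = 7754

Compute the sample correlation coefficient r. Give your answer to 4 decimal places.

r = (nΣuv − ΣuΣv) / √[(nΣu² − (Σu)²)(nΣv² − (Σv)²)]
Numerator: 15×7754 − 283×420 = -2550
Denominator: √[(86835 − 80089)(180690 − 176400)] = √[6746 × 4290] = 5379.6227
r = -2550 / 5379.6227 ≈ -0.4740

-0.4740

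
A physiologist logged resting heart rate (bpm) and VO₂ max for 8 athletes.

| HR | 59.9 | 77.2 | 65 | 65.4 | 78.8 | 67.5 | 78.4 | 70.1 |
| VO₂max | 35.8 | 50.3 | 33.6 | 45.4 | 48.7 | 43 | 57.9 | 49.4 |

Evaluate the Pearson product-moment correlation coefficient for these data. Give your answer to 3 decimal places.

0.836

n = 8, Σx = 562.3, Σy = 364.1, Σx² = 39876.27, Σy² = 17015.31, Σxy = 25923.1
nΣxy − ΣxΣy = 207384.8 − 204733.43 = 2651.37
nΣx² − (Σx)² = 319010.16 − 316181.29 = 2828.87; nΣy² − (Σy)² = 136122.48 − 132568.81 = 3553.67
r = 2651.37 / √(2828.87 × 3553.67) = 2651.37 / 3170.6262 ≈ 0.836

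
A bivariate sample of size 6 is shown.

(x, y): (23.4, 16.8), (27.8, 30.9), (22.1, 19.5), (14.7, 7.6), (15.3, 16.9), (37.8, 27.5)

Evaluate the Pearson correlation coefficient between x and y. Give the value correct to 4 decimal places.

0.8068

n = 6, Σx = 141.1, Σy = 119.2, Σx² = 3687.83, Σy² = 2716.92, Σxy = 3092.88
nΣxy − ΣxΣy = 18557.28 − 16819.12 = 1738.16
nΣx² − (Σx)² = 22126.98 − 19909.21 = 2217.77; nΣy² − (Σy)² = 16301.52 − 14208.64 = 2092.88
r = 1738.16 / √(2217.77 × 2092.88) = 1738.16 / 2154.4202 ≈ 0.8068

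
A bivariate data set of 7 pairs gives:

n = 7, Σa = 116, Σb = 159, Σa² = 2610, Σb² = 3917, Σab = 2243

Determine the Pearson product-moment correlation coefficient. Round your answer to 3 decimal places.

r = (nΣab − ΣaΣb) / √[(nΣa² − (Σa)²)(nΣb² − (Σb)²)]
Numerator: 7×2243 − 116×159 = -2743
Denominator: √[(18270 − 13456)(27419 − 25281)] = √[4814 × 2138] = 3208.1665
r = -2743 / 3208.1665 ≈ -0.855

-0.855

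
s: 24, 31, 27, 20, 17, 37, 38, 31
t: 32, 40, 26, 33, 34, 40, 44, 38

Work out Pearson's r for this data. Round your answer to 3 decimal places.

n = 8, Σs = 225, Σt = 287, Σs² = 6729, Σt² = 10525, Σst = 8278
nΣst − ΣsΣt = 66224 − 64575 = 1649
nΣs² − (Σs)² = 53832 − 50625 = 3207; nΣt² − (Σt)² = 84200 − 82369 = 1831
r = 1649 / √(3207 × 1831) = 1649 / 2423.2245 ≈ 0.680

0.680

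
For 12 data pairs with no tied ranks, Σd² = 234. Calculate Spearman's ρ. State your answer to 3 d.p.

ρ = 1 − 6Σd² / [n(n²−1)] = 1 − 6×234 / (12×143)
  = 1 − 1404/1716 = 1 − 0.8182 ≈ 0.182

0.182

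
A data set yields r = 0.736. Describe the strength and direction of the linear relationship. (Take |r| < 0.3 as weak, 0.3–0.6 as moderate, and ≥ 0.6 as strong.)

r = 0.736 > 0 so the relationship is positive.
|r| = 0.736, which falls in the strong range.

strong positive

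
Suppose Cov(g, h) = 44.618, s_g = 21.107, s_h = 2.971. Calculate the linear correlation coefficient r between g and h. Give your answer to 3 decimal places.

0.712

r = Cov(g,h) / (s_g · s_h) = 44.618 / (21.107 × 2.971)
  = 44.618 / 62.7089 ≈ 0.712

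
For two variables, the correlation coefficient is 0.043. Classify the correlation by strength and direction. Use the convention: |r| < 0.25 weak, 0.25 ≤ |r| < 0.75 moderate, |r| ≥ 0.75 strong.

weak positive

r = 0.043 > 0 so the relationship is positive.
|r| = 0.043, which falls in the weak range.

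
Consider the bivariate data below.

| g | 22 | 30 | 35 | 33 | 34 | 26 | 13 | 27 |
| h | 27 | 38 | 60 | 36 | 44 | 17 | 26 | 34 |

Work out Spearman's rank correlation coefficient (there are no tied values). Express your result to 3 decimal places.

0.905

Rank g: 2, 5, 8, 6, 7, 3, 1, 4
Rank h: 3, 6, 8, 5, 7, 1, 2, 4
d = rank(g) − rank(h): -1, -1, 0, 1, 0, 2, -1, 0; Σd² = 8
ρ = 1 − 6Σd² / [n(n²−1)] = 1 − 6×8 / (8×63) = 1 − 48/504 ≈ 0.905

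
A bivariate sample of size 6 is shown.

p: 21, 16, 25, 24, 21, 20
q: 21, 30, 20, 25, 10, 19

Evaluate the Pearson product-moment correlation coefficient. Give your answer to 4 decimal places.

n = 6, Σp = 127, Σq = 125, Σp² = 2739, Σq² = 2827, Σpq = 2611
nΣpq − ΣpΣq = 15666 − 15875 = -209
nΣp² − (Σp)² = 16434 − 16129 = 305; nΣq² − (Σq)² = 16962 − 15625 = 1337
r = -209 / √(305 × 1337) = -209 / 638.5805 ≈ -0.3273

-0.3273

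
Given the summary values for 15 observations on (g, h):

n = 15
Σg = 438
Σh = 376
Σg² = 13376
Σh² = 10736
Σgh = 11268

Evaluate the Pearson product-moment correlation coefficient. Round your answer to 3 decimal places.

0.329

r = (nΣgh − ΣgΣh) / √[(nΣg² − (Σg)²)(nΣh² − (Σh)²)]
Numerator: 15×11268 − 438×376 = 4332
Denominator: √[(200640 − 191844)(161040 − 141376)] = √[8796 × 19664] = 13151.5985
r = 4332 / 13151.5985 ≈ 0.329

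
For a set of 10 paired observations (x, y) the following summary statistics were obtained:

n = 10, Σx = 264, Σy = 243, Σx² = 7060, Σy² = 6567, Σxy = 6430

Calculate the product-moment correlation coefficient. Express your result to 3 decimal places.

r = (nΣxy − ΣxΣy) / √[(nΣx² − (Σx)²)(nΣy² − (Σy)²)]
Numerator: 10×6430 − 264×243 = 148
Denominator: √[(70600 − 69696)(65670 − 59049)] = √[904 × 6621] = 2446.5044
r = 148 / 2446.5044 ≈ 0.060

0.060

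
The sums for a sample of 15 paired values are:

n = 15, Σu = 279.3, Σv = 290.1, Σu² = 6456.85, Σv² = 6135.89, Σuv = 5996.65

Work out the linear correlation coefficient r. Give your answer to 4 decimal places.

0.7324

r = (nΣuv − ΣuΣv) / √[(nΣu² − (Σu)²)(nΣv² − (Σv)²)]
Numerator: 15×5996.65 − 279.3×290.1 = 8924.82
Denominator: √[(96852.75 − 78008.49)(92038.35 − 84158.01)] = √[18844.26 × 7880.34] = 12186.0238
r = 8924.82 / 12186.0238 ≈ 0.7324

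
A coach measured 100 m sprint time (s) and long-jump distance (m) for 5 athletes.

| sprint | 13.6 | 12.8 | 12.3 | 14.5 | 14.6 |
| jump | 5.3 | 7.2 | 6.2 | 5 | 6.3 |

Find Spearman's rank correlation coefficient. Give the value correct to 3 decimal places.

Rank sprint: 3, 2, 1, 4, 5
Rank jump: 2, 5, 3, 1, 4
d = rank(sprint) − rank(jump): 1, -3, -2, 3, 1; Σd² = 24
ρ = 1 − 6Σd² / [n(n²−1)] = 1 − 6×24 / (5×24) = 1 − 144/120 ≈ -0.200

-0.200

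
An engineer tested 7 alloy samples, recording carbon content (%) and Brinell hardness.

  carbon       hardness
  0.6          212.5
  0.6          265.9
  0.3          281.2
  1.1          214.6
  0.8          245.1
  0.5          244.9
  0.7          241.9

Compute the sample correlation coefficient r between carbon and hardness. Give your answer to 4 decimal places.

n = 7, Σx = 4.6, Σy = 1706.1, Σx² = 3.4, Σy² = 419551.29, Σxy = 1095.32
nΣxy − ΣxΣy = 7667.24 − 7848.06 = -180.82
nΣx² − (Σx)² = 23.8 − 21.16 = 2.64; nΣy² − (Σy)² = 2936859.03 − 2910777.21 = 26081.82
r = -180.82 / √(2.64 × 26081.82) = -180.82 / 262.4043 ≈ -0.6891

-0.6891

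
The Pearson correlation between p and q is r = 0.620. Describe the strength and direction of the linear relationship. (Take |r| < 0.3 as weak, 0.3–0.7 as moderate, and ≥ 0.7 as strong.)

r = 0.620 > 0 so the relationship is positive.
|r| = 0.620, which falls in the moderate range.

moderate positive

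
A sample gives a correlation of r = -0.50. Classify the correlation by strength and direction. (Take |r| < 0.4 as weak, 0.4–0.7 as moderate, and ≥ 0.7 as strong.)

moderate negative

r = -0.50 < 0 so the relationship is negative.
|r| = 0.50, which falls in the moderate range.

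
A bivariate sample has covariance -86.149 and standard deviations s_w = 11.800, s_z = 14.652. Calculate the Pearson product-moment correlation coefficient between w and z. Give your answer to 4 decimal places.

-0.4983

r = Cov(w,z) / (s_w · s_z) = -86.149 / (11.800 × 14.652)
  = -86.149 / 172.8936 ≈ -0.4983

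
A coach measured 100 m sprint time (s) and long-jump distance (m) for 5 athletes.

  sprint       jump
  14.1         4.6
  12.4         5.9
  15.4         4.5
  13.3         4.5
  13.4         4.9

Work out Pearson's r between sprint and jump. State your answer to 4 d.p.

-0.7313

n = 5, Σx = 68.6, Σy = 24.4, Σx² = 946.18, Σy² = 120.48, Σxy = 332.83
nΣxy − ΣxΣy = 1664.15 − 1673.84 = -9.69
nΣx² − (Σx)² = 4730.9 − 4705.96 = 24.94; nΣy² − (Σy)² = 602.4 − 595.36 = 7.04
r = -9.69 / √(24.94 × 7.04) = -9.69 / 13.2506 ≈ -0.7313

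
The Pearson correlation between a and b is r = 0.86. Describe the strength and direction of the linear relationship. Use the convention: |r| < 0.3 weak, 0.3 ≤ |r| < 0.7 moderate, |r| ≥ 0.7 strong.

strong positive

r = 0.86 > 0 so the relationship is positive.
|r| = 0.86, which falls in the strong range.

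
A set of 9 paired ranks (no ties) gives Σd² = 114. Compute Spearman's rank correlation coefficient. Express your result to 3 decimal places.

0.050

ρ = 1 − 6Σd² / [n(n²−1)] = 1 − 6×114 / (9×80)
  = 1 − 684/720 = 1 − 0.9500 ≈ 0.050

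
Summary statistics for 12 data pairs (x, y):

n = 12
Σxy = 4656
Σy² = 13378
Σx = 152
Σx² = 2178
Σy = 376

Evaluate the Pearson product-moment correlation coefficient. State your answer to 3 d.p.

r = (nΣxy − ΣxΣy) / √[(nΣx² − (Σx)²)(nΣy² − (Σy)²)]
Numerator: 12×4656 − 152×376 = -1280
Denominator: √[(26136 − 23104)(160536 − 141376)] = √[3032 × 19160] = 7621.8843
r = -1280 / 7621.8843 ≈ -0.168

-0.168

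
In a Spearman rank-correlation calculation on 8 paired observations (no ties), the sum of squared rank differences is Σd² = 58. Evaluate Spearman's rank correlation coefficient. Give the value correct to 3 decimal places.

0.310

ρ = 1 − 6Σd² / [n(n²−1)] = 1 − 6×58 / (8×63)
  = 1 − 348/504 = 1 − 0.6905 ≈ 0.310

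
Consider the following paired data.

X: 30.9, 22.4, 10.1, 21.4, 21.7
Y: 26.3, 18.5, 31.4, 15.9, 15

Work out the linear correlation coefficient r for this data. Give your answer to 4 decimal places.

n = 5, ΣX = 106.5, ΣY = 107.1, ΣX² = 2487.43, ΣY² = 2497.71, ΣXY = 2209.97
nΣXY − ΣXΣY = 11049.85 − 11406.15 = -356.3
nΣX² − (ΣX)² = 12437.15 − 11342.25 = 1094.9; nΣY² − (ΣY)² = 12488.55 − 11470.41 = 1018.14
r = -356.3 / √(1094.9 × 1018.14) = -356.3 / 1055.8227 ≈ -0.3375

-0.3375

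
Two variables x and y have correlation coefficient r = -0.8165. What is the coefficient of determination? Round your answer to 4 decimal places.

r² = (-0.8165)² = 0.6667

0.6667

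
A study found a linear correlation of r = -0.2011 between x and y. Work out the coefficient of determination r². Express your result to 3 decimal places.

0.040

r² = (-0.2011)² = 0.040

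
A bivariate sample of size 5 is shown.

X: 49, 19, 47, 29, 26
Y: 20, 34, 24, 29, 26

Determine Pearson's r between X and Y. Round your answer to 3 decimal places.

n = 5, ΣX = 170, ΣY = 133, ΣX² = 6488, ΣY² = 3649, ΣXY = 4271
nΣXY − ΣXΣY = 21355 − 22610 = -1255
nΣX² − (ΣX)² = 32440 − 28900 = 3540; nΣY² − (ΣY)² = 18245 − 17689 = 556
r = -1255 / √(3540 × 556) = -1255 / 1402.9398 ≈ -0.895

-0.895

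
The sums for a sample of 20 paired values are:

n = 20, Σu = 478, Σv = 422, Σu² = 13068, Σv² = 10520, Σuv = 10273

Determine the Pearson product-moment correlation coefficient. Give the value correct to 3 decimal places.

r = (nΣuv − ΣuΣv) / √[(nΣu² − (Σu)²)(nΣv² − (Σv)²)]
Numerator: 20×10273 − 478×422 = 3744
Denominator: √[(261360 − 228484)(210400 − 178084)] = √[32876 × 32316] = 32594.7974
r = 3744 / 32594.7974 ≈ 0.115

0.115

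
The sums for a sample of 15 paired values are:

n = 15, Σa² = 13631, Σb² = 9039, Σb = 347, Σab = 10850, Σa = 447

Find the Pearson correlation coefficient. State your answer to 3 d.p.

r = (nΣab − ΣaΣb) / √[(nΣa² − (Σa)²)(nΣb² − (Σb)²)]
Numerator: 15×10850 − 447×347 = 7641
Denominator: √[(204465 − 199809)(135585 − 120409)] = √[4656 × 15176] = 8405.9179
r = 7641 / 8405.9179 ≈ 0.909

0.909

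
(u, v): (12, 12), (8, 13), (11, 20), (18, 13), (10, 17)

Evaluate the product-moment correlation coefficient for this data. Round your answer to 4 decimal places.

-0.2543

n = 5, Σu = 59, Σv = 75, Σu² = 753, Σv² = 1171, Σuv = 872
nΣuv − ΣuΣv = 4360 − 4425 = -65
nΣu² − (Σu)² = 3765 − 3481 = 284; nΣv² − (Σv)² = 5855 − 5625 = 230
r = -65 / √(284 × 230) = -65 / 255.5778 ≈ -0.2543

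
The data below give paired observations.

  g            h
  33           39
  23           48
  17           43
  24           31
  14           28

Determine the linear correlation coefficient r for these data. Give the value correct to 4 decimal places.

0.2560

n = 5, Σg = 111, Σh = 189, Σg² = 2679, Σh² = 7419, Σgh = 4258
nΣgh − ΣgΣh = 21290 − 20979 = 311
nΣg² − (Σg)² = 13395 − 12321 = 1074; nΣh² − (Σh)² = 37095 − 35721 = 1374
r = 311 / √(1074 × 1374) = 311 / 1214.7741 ≈ 0.2560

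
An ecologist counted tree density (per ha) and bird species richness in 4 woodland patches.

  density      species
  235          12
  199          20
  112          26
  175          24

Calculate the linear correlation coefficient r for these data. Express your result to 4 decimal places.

n = 4, Σx = 721, Σy = 82, Σx² = 137995, Σy² = 1796, Σxy = 13912
nΣxy − ΣxΣy = 55648 − 59122 = -3474
nΣx² − (Σx)² = 551980 − 519841 = 32139; nΣy² − (Σy)² = 7184 − 6724 = 460
r = -3474 / √(32139 × 460) = -3474 / 3844.9889 ≈ -0.9035

-0.9035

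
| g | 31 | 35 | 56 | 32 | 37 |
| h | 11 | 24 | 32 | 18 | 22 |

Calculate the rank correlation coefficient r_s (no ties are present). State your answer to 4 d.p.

0.9000

Rank g: 1, 3, 5, 2, 4
Rank h: 1, 4, 5, 2, 3
d = rank(g) − rank(h): 0, -1, 0, 0, 1; Σd² = 2
ρ = 1 − 6Σd² / [n(n²−1)] = 1 − 6×2 / (5×24) = 1 − 12/120 ≈ 0.9000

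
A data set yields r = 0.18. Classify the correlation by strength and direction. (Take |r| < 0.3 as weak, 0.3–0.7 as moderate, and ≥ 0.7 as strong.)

r = 0.18 > 0 so the relationship is positive.
|r| = 0.18, which falls in the weak range.

weak positive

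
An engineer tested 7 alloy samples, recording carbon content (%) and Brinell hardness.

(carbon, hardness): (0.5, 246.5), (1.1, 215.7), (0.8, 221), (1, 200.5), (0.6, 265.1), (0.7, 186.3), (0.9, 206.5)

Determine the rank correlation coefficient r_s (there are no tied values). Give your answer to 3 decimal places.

-0.500

Rank carbon: 1, 7, 4, 6, 2, 3, 5
Rank hardness: 6, 4, 5, 2, 7, 1, 3
d = rank(carbon) − rank(hardness): -5, 3, -1, 4, -5, 2, 2; Σd² = 84
ρ = 1 − 6Σd² / [n(n²−1)] = 1 − 6×84 / (7×48) = 1 − 504/336 ≈ -0.500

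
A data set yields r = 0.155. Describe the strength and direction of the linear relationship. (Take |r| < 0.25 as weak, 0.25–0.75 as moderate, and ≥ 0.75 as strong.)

weak positive

r = 0.155 > 0 so the relationship is positive.
|r| = 0.155, which falls in the weak range.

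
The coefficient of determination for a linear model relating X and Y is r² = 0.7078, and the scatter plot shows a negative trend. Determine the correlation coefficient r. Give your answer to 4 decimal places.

|r| = √0.7078 = 0.8413
The association is negative, so r = −0.8413.

-0.8413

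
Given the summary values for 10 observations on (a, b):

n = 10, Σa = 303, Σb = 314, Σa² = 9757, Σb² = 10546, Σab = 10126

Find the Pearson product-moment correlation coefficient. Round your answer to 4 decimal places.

r = (nΣab − ΣaΣb) / √[(nΣa² − (Σa)²)(nΣb² − (Σb)²)]
Numerator: 10×10126 − 303×314 = 6118
Denominator: √[(97570 − 91809)(105460 − 98596)] = √[5761 × 6864] = 6288.3626
r = 6118 / 6288.3626 ≈ 0.9729

0.9729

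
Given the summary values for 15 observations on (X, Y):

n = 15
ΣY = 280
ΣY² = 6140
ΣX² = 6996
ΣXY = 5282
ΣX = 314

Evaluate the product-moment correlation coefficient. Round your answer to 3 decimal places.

-0.932

r = (nΣXY − ΣXΣY) / √[(nΣX² − (ΣX)²)(nΣY² − (ΣY)²)]
Numerator: 15×5282 − 314×280 = -8690
Denominator: √[(104940 − 98596)(92100 − 78400)] = √[6344 × 13700] = 9322.7035
r = -8690 / 9322.7035 ≈ -0.932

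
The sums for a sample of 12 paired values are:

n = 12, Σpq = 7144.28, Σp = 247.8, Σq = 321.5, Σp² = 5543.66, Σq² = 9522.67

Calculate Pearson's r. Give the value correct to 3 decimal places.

r = (nΣpq − ΣpΣq) / √[(nΣp² − (Σp)²)(nΣq² − (Σq)²)]
Numerator: 12×7144.28 − 247.8×321.5 = 6063.66
Denominator: √[(66523.92 − 61404.84)(114272.04 − 103362.25)] = √[5119.08 × 10909.79] = 7473.1578
r = 6063.66 / 7473.1578 ≈ 0.811

0.811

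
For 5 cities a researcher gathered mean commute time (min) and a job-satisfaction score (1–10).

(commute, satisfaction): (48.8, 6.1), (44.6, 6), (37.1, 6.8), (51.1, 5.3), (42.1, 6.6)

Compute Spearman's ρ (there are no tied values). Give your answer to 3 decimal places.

Rank commute: 4, 3, 1, 5, 2
Rank satisfaction: 3, 2, 5, 1, 4
d = rank(commute) − rank(satisfaction): 1, 1, -4, 4, -2; Σd² = 38
ρ = 1 − 6Σd² / [n(n²−1)] = 1 − 6×38 / (5×24) = 1 − 228/120 ≈ -0.900

-0.900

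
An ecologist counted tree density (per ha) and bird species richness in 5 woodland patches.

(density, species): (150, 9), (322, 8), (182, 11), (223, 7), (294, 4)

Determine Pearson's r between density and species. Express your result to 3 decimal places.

n = 5, Σx = 1171, Σy = 39, Σx² = 295473, Σy² = 331, Σxy = 8665
nΣxy − ΣxΣy = 43325 − 45669 = -2344
nΣx² − (Σx)² = 1477365 − 1371241 = 106124; nΣy² − (Σy)² = 1655 − 1521 = 134
r = -2344 / √(106124 × 134) = -2344 / 3771.0232 ≈ -0.622

-0.622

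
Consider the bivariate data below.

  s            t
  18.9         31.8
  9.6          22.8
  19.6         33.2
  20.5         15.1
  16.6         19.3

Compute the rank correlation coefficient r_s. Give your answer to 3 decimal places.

-0.100

Rank s: 3, 1, 4, 5, 2
Rank t: 4, 3, 5, 1, 2
d = rank(s) − rank(t): -1, -2, -1, 4, 0; Σd² = 22
ρ = 1 − 6Σd² / [n(n²−1)] = 1 − 6×22 / (5×24) = 1 − 132/120 ≈ -0.100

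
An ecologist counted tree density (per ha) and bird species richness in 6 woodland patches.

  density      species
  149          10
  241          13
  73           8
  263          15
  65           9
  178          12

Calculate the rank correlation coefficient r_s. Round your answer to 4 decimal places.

Rank density: 3, 5, 2, 6, 1, 4
Rank species: 3, 5, 1, 6, 2, 4
d = rank(density) − rank(species): 0, 0, 1, 0, -1, 0; Σd² = 2
ρ = 1 − 6Σd² / [n(n²−1)] = 1 − 6×2 / (6×35) = 1 − 12/210 ≈ 0.9429

0.9429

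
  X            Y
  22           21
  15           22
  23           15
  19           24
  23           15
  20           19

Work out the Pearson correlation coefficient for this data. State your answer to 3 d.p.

-0.710

n = 6, ΣX = 122, ΣY = 116, ΣX² = 2528, ΣY² = 2312, ΣXY = 2318
nΣXY − ΣXΣY = 13908 − 14152 = -244
nΣX² − (ΣX)² = 15168 − 14884 = 284; nΣY² − (ΣY)² = 13872 − 13456 = 416
r = -244 / √(284 × 416) = -244 / 343.7208 ≈ -0.710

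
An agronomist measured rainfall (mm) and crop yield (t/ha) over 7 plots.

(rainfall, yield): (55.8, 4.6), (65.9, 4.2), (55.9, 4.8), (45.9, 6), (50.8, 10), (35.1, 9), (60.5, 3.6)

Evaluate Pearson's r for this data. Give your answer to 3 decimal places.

-0.733

n = 7, Σx = 369.9, Σy = 42.2, Σx² = 20160.97, Σy² = 291.8, Σxy = 2118.88
nΣxy − ΣxΣy = 14832.16 − 15609.78 = -777.62
nΣx² − (Σx)² = 141126.79 − 136826.01 = 4300.78; nΣy² − (Σy)² = 2042.6 − 1780.84 = 261.76
r = -777.62 / √(4300.78 × 261.76) = -777.62 / 1061.0241 ≈ -0.733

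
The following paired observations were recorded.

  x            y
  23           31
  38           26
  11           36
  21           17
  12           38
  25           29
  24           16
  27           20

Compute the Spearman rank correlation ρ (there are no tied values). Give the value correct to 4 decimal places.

Rank x: 4, 8, 1, 3, 2, 6, 5, 7
Rank y: 6, 4, 7, 2, 8, 5, 1, 3
d = rank(x) − rank(y): -2, 4, -6, 1, -6, 1, 4, 4; Σd² = 126
ρ = 1 − 6Σd² / [n(n²−1)] = 1 − 6×126 / (8×63) = 1 − 756/504 ≈ -0.5000

-0.5000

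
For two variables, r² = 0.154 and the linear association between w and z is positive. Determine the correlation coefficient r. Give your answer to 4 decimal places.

0.3924

|r| = √0.154 = 0.3924
The association is positive, so r = 0.3924.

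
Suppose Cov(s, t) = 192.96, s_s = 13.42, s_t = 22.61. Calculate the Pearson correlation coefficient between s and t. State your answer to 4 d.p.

r = Cov(s,t) / (s_s · s_t) = 192.96 / (13.42 × 22.61)
  = 192.96 / 303.4262 ≈ 0.6359

0.6359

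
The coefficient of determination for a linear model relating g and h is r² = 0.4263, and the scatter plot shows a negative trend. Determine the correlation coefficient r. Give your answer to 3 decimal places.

-0.653

|r| = √0.4263 = 0.653
The association is negative, so r = −0.653.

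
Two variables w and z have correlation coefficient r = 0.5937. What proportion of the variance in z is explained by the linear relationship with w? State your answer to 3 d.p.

r² = (0.5937)² = 0.352

0.352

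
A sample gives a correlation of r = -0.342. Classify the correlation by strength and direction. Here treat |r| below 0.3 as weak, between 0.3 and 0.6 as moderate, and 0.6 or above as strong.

moderate negative

r = -0.342 < 0 so the relationship is negative.
|r| = 0.342, which falls in the moderate range.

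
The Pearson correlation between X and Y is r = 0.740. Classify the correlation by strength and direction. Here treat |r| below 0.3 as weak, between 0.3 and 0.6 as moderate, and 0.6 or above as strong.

r = 0.740 > 0 so the relationship is positive.
|r| = 0.740, which falls in the strong range.

strong positive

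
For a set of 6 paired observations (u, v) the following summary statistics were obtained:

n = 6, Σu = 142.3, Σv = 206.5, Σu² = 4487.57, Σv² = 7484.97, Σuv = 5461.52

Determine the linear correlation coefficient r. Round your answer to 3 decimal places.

0.870

r = (nΣuv − ΣuΣv) / √[(nΣu² − (Σu)²)(nΣv² − (Σv)²)]
Numerator: 6×5461.52 − 142.3×206.5 = 3384.17
Denominator: √[(26925.42 − 20249.29)(44909.82 − 42642.25)] = √[6676.13 × 2267.57] = 3890.8344
r = 3384.17 / 3890.8344 ≈ 0.870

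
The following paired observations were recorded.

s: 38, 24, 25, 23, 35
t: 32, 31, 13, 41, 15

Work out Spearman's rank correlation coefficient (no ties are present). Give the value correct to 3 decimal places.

Rank s: 5, 2, 3, 1, 4
Rank t: 4, 3, 1, 5, 2
d = rank(s) − rank(t): 1, -1, 2, -4, 2; Σd² = 26
ρ = 1 − 6Σd² / [n(n²−1)] = 1 − 6×26 / (5×24) = 1 − 156/120 ≈ -0.300

-0.300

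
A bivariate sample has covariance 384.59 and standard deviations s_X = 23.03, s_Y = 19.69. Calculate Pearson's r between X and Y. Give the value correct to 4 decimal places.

0.8481

r = Cov(X,Y) / (s_X · s_Y) = 384.59 / (23.03 × 19.69)
  = 384.59 / 453.4607 ≈ 0.8481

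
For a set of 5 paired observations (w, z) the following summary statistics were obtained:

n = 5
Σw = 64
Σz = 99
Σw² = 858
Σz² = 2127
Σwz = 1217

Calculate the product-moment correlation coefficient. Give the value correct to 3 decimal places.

r = (nΣwz − ΣwΣz) / √[(nΣw² − (Σw)²)(nΣz² − (Σz)²)]
Numerator: 5×1217 − 64×99 = -251
Denominator: √[(4290 − 4096)(10635 − 9801)] = √[194 × 834] = 402.2387
r = -251 / 402.2387 ≈ -0.624

-0.624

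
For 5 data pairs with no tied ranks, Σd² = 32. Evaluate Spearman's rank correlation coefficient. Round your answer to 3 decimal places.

ρ = 1 − 6Σd² / [n(n²−1)] = 1 − 6×32 / (5×24)
  = 1 − 192/120 = 1 − 1.6000 ≈ -0.600

-0.600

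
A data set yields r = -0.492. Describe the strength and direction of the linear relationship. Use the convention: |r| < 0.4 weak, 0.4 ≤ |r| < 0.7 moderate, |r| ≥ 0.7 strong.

moderate negative

r = -0.492 < 0 so the relationship is negative.
|r| = 0.492, which falls in the moderate range.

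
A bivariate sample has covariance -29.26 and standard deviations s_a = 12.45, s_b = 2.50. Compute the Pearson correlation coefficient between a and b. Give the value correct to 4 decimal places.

-0.9401

r = Cov(a,b) / (s_a · s_b) = -29.26 / (12.45 × 2.50)
  = -29.26 / 31.1250 ≈ -0.9401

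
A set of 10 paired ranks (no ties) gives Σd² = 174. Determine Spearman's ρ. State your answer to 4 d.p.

-0.0545

ρ = 1 − 6Σd² / [n(n²−1)] = 1 − 6×174 / (10×99)
  = 1 − 1044/990 = 1 − 1.05455 ≈ -0.0545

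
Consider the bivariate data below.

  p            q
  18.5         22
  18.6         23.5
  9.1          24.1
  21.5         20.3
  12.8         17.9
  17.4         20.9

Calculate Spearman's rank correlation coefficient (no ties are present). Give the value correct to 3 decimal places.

Rank p: 4, 5, 1, 6, 2, 3
Rank q: 4, 5, 6, 2, 1, 3
d = rank(p) − rank(q): 0, 0, -5, 4, 1, 0; Σd² = 42
ρ = 1 − 6Σd² / [n(n²−1)] = 1 − 6×42 / (6×35) = 1 − 252/210 ≈ -0.200

-0.200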